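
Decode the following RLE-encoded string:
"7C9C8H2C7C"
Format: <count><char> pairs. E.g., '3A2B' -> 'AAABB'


Expanding each <count><char> pair:
  7C -> 'CCCCCCC'
  9C -> 'CCCCCCCCC'
  8H -> 'HHHHHHHH'
  2C -> 'CC'
  7C -> 'CCCCCCC'

Decoded = CCCCCCCCCCCCCCCCHHHHHHHHCCCCCCCCC


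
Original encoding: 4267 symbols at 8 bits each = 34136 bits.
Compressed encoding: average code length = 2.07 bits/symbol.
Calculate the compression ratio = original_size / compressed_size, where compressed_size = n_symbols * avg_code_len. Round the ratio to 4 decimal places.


original_size = n_symbols * orig_bits = 4267 * 8 = 34136 bits
compressed_size = n_symbols * avg_code_len = 4267 * 2.07 = 8832.69 bits
ratio = original_size / compressed_size = 34136 / 8832.69 = 3.8647

Compression ratio = 3.8647


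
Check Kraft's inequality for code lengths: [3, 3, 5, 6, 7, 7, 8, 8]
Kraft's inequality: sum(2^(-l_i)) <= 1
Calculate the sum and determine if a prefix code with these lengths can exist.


Sum = 2^(-3) + 2^(-3) + 2^(-5) + 2^(-6) + 2^(-7) + 2^(-7) + 2^(-8) + 2^(-8)
    = 0.125 + 0.125 + 0.03125 + 0.015625 + 0.0078125 + 0.0078125 + 0.00390625 + 0.00390625
    = 82/256 = 0.3203125
Since 0.3203125 <= 1, Kraft's inequality IS satisfied.
A prefix code with these lengths CAN exist.

Kraft sum = 0.3203125. Satisfied.


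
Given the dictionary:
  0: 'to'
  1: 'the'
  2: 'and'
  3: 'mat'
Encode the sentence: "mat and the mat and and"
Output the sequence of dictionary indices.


Look up each word in the dictionary:
  'mat' -> 3
  'and' -> 2
  'the' -> 1
  'mat' -> 3
  'and' -> 2
  'and' -> 2

Encoded: [3, 2, 1, 3, 2, 2]


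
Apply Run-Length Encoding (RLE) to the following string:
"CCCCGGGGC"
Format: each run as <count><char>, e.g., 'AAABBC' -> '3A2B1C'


Scanning runs left to right:
  i=0: run of 'C' x 4 -> '4C'
  i=4: run of 'G' x 4 -> '4G'
  i=8: run of 'C' x 1 -> '1C'

RLE = 4C4G1C


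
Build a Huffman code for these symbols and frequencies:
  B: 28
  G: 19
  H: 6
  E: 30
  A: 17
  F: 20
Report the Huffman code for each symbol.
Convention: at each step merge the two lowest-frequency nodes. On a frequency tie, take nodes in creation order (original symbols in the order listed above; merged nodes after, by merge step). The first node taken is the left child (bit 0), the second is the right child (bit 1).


Huffman tree construction:
Step 1: Merge H(6) + A(17) = 23
Step 2: Merge G(19) + F(20) = 39
Step 3: Merge (H+A)(23) + B(28) = 51
Step 4: Merge E(30) + (G+F)(39) = 69
Step 5: Merge ((H+A)+B)(51) + (E+(G+F))(69) = 120
Read each symbol's code off the tree from the root (left child = 0, right child = 1).

Codes:
  B: 01 (length 2)
  G: 110 (length 3)
  H: 000 (length 3)
  E: 10 (length 2)
  A: 001 (length 3)
  F: 111 (length 3)
Average code length: 302/120 = 2.5167 bits/symbol


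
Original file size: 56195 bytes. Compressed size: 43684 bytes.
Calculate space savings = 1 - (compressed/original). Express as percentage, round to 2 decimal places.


ratio = compressed/original = 43684/56195 = 0.777365
savings = 1 - ratio = 1 - 0.777365 = 0.222635
as a percentage: 0.222635 * 100 = 22.26%

Space savings = 1 - 43684/56195 = 22.26%


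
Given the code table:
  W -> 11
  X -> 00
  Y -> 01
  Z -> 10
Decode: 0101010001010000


Decoding:
01 -> Y
01 -> Y
01 -> Y
00 -> X
01 -> Y
01 -> Y
00 -> X
00 -> X


Result: YYYXYYXX


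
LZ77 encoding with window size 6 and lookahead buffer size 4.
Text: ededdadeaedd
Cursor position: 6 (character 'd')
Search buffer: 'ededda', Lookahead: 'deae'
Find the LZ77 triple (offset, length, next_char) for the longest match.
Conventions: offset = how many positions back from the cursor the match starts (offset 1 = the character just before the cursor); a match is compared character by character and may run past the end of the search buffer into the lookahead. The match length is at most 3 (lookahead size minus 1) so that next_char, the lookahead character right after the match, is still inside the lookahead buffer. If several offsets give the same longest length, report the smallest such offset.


Try each offset into the search buffer:
  offset=1 (pos 5, char 'a'): match length 0
  offset=2 (pos 4, char 'd'): match length 1
  offset=3 (pos 3, char 'd'): match length 1
  offset=4 (pos 2, char 'e'): match length 0
  offset=5 (pos 1, char 'd'): match length 2
  offset=6 (pos 0, char 'e'): match length 0
Longest match has length 2 at offset 5.
next_char = character at position 6 + 2 = 8 -> 'a'

Best match: offset=5, length=2 (matching 'de' starting at position 1)
LZ77 triple: (5, 2, 'a')


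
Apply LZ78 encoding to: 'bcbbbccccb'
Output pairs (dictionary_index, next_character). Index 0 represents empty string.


LZ78 encoding steps:
Dictionary: {0: ''}
Step 1: w='' (idx 0), next='b' -> output (0, 'b'), add 'b' as idx 1
Step 2: w='' (idx 0), next='c' -> output (0, 'c'), add 'c' as idx 2
Step 3: w='b' (idx 1), next='b' -> output (1, 'b'), add 'bb' as idx 3
Step 4: w='b' (idx 1), next='c' -> output (1, 'c'), add 'bc' as idx 4
Step 5: w='c' (idx 2), next='c' -> output (2, 'c'), add 'cc' as idx 5
Step 6: w='c' (idx 2), next='b' -> output (2, 'b'), add 'cb' as idx 6


Encoded: [(0, 'b'), (0, 'c'), (1, 'b'), (1, 'c'), (2, 'c'), (2, 'b')]


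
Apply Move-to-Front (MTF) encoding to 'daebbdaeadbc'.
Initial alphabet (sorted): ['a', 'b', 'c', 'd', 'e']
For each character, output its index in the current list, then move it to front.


MTF encoding:
'd': index 3 in ['a', 'b', 'c', 'd', 'e'] -> ['d', 'a', 'b', 'c', 'e']
'a': index 1 in ['d', 'a', 'b', 'c', 'e'] -> ['a', 'd', 'b', 'c', 'e']
'e': index 4 in ['a', 'd', 'b', 'c', 'e'] -> ['e', 'a', 'd', 'b', 'c']
'b': index 3 in ['e', 'a', 'd', 'b', 'c'] -> ['b', 'e', 'a', 'd', 'c']
'b': index 0 in ['b', 'e', 'a', 'd', 'c'] -> ['b', 'e', 'a', 'd', 'c']
'd': index 3 in ['b', 'e', 'a', 'd', 'c'] -> ['d', 'b', 'e', 'a', 'c']
'a': index 3 in ['d', 'b', 'e', 'a', 'c'] -> ['a', 'd', 'b', 'e', 'c']
'e': index 3 in ['a', 'd', 'b', 'e', 'c'] -> ['e', 'a', 'd', 'b', 'c']
'a': index 1 in ['e', 'a', 'd', 'b', 'c'] -> ['a', 'e', 'd', 'b', 'c']
'd': index 2 in ['a', 'e', 'd', 'b', 'c'] -> ['d', 'a', 'e', 'b', 'c']
'b': index 3 in ['d', 'a', 'e', 'b', 'c'] -> ['b', 'd', 'a', 'e', 'c']
'c': index 4 in ['b', 'd', 'a', 'e', 'c'] -> ['c', 'b', 'd', 'a', 'e']


Output: [3, 1, 4, 3, 0, 3, 3, 3, 1, 2, 3, 4]


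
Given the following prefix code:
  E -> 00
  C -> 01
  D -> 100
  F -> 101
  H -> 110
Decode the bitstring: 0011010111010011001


Decoding step by step:
Bits 00 -> E
Bits 110 -> H
Bits 101 -> F
Bits 110 -> H
Bits 100 -> D
Bits 110 -> H
Bits 01 -> C


Decoded message: EHFHDHC


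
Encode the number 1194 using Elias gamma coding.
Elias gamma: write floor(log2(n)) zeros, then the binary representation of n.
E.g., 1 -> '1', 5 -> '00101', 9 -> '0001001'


num_bits = floor(log2(1194)) + 1 = 11
leading_zeros = num_bits - 1 = 10
binary(1194) = 10010101010

Elias gamma(1194) = '0000000000' + '10010101010' = 000000000010010101010 (21 bits)


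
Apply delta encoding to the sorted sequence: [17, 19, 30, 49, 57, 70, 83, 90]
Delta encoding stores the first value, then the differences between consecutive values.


First value: 17
Deltas:
  19 - 17 = 2
  30 - 19 = 11
  49 - 30 = 19
  57 - 49 = 8
  70 - 57 = 13
  83 - 70 = 13
  90 - 83 = 7


Delta encoded: [17, 2, 11, 19, 8, 13, 13, 7]


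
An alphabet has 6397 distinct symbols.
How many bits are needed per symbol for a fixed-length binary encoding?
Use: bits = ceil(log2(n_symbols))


log2(6397) = 12.6432
Bracket: 2^12 = 4096 < 6397 <= 2^13 = 8192
So ceil(log2(6397)) = 13

bits = ceil(log2(6397)) = ceil(12.6432) = 13 bits


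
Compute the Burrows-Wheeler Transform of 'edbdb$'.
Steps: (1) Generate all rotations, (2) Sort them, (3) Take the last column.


Rotations (sorted):
  0: $edbdb -> last char: b
  1: b$edbd -> last char: d
  2: bdb$ed -> last char: d
  3: db$edb -> last char: b
  4: dbdb$e -> last char: e
  5: edbdb$ -> last char: $


BWT = bddbe$


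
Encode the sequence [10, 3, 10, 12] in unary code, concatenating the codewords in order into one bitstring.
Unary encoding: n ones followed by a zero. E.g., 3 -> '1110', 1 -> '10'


Encode each number as n ones followed by a terminating 0:
  10 -> 11111111110 (11 bits)
  3 -> 1110 (4 bits)
  10 -> 11111111110 (11 bits)
  12 -> 1111111111110 (13 bits)
Total length = 11 + 4 + 11 + 13 = 39 bits.

Unary([10, 3, 10, 12]) = 111111111101110111111111101111111111110 (39 bits)


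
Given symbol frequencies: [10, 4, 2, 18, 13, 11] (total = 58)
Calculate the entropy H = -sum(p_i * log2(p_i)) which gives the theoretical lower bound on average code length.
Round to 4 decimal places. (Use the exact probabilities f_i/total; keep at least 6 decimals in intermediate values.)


Per-symbol terms -p_i * log2(p_i) with p_i = f_i/58:
  p = 10/58 = 0.172414: log2(p) = -2.536053, -p*log2(p) = 0.437251
  p = 4/58 = 0.068966: log2(p) = -3.857981, -p*log2(p) = 0.266068
  p = 2/58 = 0.034483: log2(p) = -4.857981, -p*log2(p) = 0.167517
  p = 18/58 = 0.310345: log2(p) = -1.688056, -p*log2(p) = 0.523879
  p = 13/58 = 0.224138: log2(p) = -2.157541, -p*log2(p) = 0.483587
  p = 11/58 = 0.189655: log2(p) = -2.398549, -p*log2(p) = 0.454897
H = 0.437251 + 0.266068 + 0.167517 + 0.523879 + 0.483587 + 0.454897 = 2.333199

H = 2.3332 bits/symbol


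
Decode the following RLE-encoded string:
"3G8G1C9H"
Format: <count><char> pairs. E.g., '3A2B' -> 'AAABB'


Expanding each <count><char> pair:
  3G -> 'GGG'
  8G -> 'GGGGGGGG'
  1C -> 'C'
  9H -> 'HHHHHHHHH'

Decoded = GGGGGGGGGGGCHHHHHHHHH


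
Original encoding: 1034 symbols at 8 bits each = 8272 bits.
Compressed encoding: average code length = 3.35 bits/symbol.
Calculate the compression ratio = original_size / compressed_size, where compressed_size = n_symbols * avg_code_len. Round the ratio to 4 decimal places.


original_size = n_symbols * orig_bits = 1034 * 8 = 8272 bits
compressed_size = n_symbols * avg_code_len = 1034 * 3.35 = 3463.9 bits
ratio = original_size / compressed_size = 8272 / 3463.9 = 2.3881

Compression ratio = 2.3881


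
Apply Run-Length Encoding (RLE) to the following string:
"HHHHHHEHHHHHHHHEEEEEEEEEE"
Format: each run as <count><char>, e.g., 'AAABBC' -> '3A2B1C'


Scanning runs left to right:
  i=0: run of 'H' x 6 -> '6H'
  i=6: run of 'E' x 1 -> '1E'
  i=7: run of 'H' x 8 -> '8H'
  i=15: run of 'E' x 10 -> '10E'

RLE = 6H1E8H10E


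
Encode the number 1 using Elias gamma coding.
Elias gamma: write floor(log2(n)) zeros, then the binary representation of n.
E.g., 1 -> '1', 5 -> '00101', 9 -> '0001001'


num_bits = floor(log2(1)) + 1 = 1
leading_zeros = num_bits - 1 = 0
binary(1) = 1

Elias gamma(1) = '' + '1' = 1 (1 bits)


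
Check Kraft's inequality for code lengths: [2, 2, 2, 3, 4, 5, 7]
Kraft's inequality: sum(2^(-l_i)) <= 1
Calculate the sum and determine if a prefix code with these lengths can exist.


Sum = 2^(-2) + 2^(-2) + 2^(-2) + 2^(-3) + 2^(-4) + 2^(-5) + 2^(-7)
    = 0.25 + 0.25 + 0.25 + 0.125 + 0.0625 + 0.03125 + 0.0078125
    = 125/128 = 0.9765625
Since 0.9765625 <= 1, Kraft's inequality IS satisfied.
A prefix code with these lengths CAN exist.

Kraft sum = 0.9765625. Satisfied.


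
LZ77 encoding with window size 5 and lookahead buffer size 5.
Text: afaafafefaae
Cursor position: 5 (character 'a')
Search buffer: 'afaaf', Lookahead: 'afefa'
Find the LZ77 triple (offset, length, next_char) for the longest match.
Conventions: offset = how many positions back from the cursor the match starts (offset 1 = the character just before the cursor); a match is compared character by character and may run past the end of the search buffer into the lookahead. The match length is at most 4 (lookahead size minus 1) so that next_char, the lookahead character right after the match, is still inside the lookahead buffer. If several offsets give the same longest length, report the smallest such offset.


Try each offset into the search buffer:
  offset=1 (pos 4, char 'f'): match length 0
  offset=2 (pos 3, char 'a'): match length 2
  offset=3 (pos 2, char 'a'): match length 1
  offset=4 (pos 1, char 'f'): match length 0
  offset=5 (pos 0, char 'a'): match length 2
Longest match has length 2, found at offsets 2, 5; take the smallest, offset 2.
next_char = character at position 5 + 2 = 7 -> 'e'

Best match: offset=2, length=2 (matching 'af' starting at position 3)
LZ77 triple: (2, 2, 'e')


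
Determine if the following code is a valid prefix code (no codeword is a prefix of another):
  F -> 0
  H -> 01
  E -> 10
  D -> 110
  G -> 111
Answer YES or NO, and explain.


Checking each pair (does one codeword prefix another?):
  F='0' vs H='01': prefix -- VIOLATION

NO -- this is NOT a valid prefix code. F (0) is a prefix of H (01).


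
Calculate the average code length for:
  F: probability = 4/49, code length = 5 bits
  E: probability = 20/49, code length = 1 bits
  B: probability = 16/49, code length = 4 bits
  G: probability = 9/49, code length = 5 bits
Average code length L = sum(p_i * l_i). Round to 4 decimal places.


Weighted contributions p_i * l_i:
  F: (4/49) * 5 = 20/49
  E: (20/49) * 1 = 20/49
  B: (16/49) * 4 = 64/49
  G: (9/49) * 5 = 45/49
Sum = (20 + 20 + 64 + 45)/49 = 149/49

L = 149/49 = 3.0408 bits/symbol


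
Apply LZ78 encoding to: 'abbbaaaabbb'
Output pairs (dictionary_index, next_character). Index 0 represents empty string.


LZ78 encoding steps:
Dictionary: {0: ''}
Step 1: w='' (idx 0), next='a' -> output (0, 'a'), add 'a' as idx 1
Step 2: w='' (idx 0), next='b' -> output (0, 'b'), add 'b' as idx 2
Step 3: w='b' (idx 2), next='b' -> output (2, 'b'), add 'bb' as idx 3
Step 4: w='a' (idx 1), next='a' -> output (1, 'a'), add 'aa' as idx 4
Step 5: w='aa' (idx 4), next='b' -> output (4, 'b'), add 'aab' as idx 5
Step 6: w='bb' (idx 3), end of input -> output (3, '')


Encoded: [(0, 'a'), (0, 'b'), (2, 'b'), (1, 'a'), (4, 'b'), (3, '')]


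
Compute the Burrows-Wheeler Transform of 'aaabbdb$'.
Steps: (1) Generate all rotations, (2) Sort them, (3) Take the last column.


Rotations (sorted):
  0: $aaabbdb -> last char: b
  1: aaabbdb$ -> last char: $
  2: aabbdb$a -> last char: a
  3: abbdb$aa -> last char: a
  4: b$aaabbd -> last char: d
  5: bbdb$aaa -> last char: a
  6: bdb$aaab -> last char: b
  7: db$aaabb -> last char: b


BWT = b$aadabb


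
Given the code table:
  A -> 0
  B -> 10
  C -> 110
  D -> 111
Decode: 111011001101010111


Decoding:
111 -> D
0 -> A
110 -> C
0 -> A
110 -> C
10 -> B
10 -> B
111 -> D


Result: DACACBBD


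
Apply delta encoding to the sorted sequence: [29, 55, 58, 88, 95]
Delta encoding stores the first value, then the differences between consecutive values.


First value: 29
Deltas:
  55 - 29 = 26
  58 - 55 = 3
  88 - 58 = 30
  95 - 88 = 7


Delta encoded: [29, 26, 3, 30, 7]


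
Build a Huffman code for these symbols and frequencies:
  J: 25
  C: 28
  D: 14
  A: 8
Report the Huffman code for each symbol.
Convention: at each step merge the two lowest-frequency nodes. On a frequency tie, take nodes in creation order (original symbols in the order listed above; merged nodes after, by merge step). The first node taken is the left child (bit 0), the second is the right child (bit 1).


Huffman tree construction:
Step 1: Merge A(8) + D(14) = 22
Step 2: Merge (A+D)(22) + J(25) = 47
Step 3: Merge C(28) + ((A+D)+J)(47) = 75
Read each symbol's code off the tree from the root (left child = 0, right child = 1).

Codes:
  J: 11 (length 2)
  C: 0 (length 1)
  D: 101 (length 3)
  A: 100 (length 3)
Average code length: 144/75 = 1.9200 bits/symbol


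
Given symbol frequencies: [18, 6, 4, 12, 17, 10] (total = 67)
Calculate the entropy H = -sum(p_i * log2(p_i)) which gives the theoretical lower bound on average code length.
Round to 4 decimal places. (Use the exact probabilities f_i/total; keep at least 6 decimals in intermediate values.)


Per-symbol terms -p_i * log2(p_i) with p_i = f_i/67:
  p = 18/67 = 0.268657: log2(p) = -1.896164, -p*log2(p) = 0.509417
  p = 6/67 = 0.089552: log2(p) = -3.481127, -p*log2(p) = 0.311743
  p = 4/67 = 0.059701: log2(p) = -4.066089, -p*log2(p) = 0.242752
  p = 12/67 = 0.179104: log2(p) = -2.481127, -p*log2(p) = 0.444381
  p = 17/67 = 0.253731: log2(p) = -1.978626, -p*log2(p) = 0.502040
  p = 10/67 = 0.149254: log2(p) = -2.744161, -p*log2(p) = 0.409576
H = 0.509417 + 0.311743 + 0.242752 + 0.444381 + 0.502040 + 0.409576 = 2.419909

H = 2.4199 bits/symbol


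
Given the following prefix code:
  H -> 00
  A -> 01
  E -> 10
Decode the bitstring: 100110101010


Decoding step by step:
Bits 10 -> E
Bits 01 -> A
Bits 10 -> E
Bits 10 -> E
Bits 10 -> E
Bits 10 -> E


Decoded message: EAEEEE


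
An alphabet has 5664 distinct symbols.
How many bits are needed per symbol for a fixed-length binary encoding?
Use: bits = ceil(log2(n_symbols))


log2(5664) = 12.4676
Bracket: 2^12 = 4096 < 5664 <= 2^13 = 8192
So ceil(log2(5664)) = 13

bits = ceil(log2(5664)) = ceil(12.4676) = 13 bits


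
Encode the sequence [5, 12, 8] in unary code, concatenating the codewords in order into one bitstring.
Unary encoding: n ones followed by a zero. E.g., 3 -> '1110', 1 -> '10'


Encode each number as n ones followed by a terminating 0:
  5 -> 111110 (6 bits)
  12 -> 1111111111110 (13 bits)
  8 -> 111111110 (9 bits)
Total length = 6 + 13 + 9 = 28 bits.

Unary([5, 12, 8]) = 1111101111111111110111111110 (28 bits)


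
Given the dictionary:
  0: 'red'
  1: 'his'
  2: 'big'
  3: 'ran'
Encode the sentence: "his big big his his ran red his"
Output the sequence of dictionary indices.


Look up each word in the dictionary:
  'his' -> 1
  'big' -> 2
  'big' -> 2
  'his' -> 1
  'his' -> 1
  'ran' -> 3
  'red' -> 0
  'his' -> 1

Encoded: [1, 2, 2, 1, 1, 3, 0, 1]


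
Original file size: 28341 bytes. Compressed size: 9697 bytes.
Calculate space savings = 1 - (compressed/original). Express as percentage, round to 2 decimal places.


ratio = compressed/original = 9697/28341 = 0.342154
savings = 1 - ratio = 1 - 0.342154 = 0.657846
as a percentage: 0.657846 * 100 = 65.78%

Space savings = 1 - 9697/28341 = 65.78%


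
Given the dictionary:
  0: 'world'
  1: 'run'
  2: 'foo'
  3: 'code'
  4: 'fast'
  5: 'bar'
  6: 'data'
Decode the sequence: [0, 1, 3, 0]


Look up each index in the dictionary:
  0 -> 'world'
  1 -> 'run'
  3 -> 'code'
  0 -> 'world'

Decoded: "world run code world"


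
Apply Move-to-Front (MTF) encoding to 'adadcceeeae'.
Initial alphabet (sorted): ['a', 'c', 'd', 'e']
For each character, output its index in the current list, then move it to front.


MTF encoding:
'a': index 0 in ['a', 'c', 'd', 'e'] -> ['a', 'c', 'd', 'e']
'd': index 2 in ['a', 'c', 'd', 'e'] -> ['d', 'a', 'c', 'e']
'a': index 1 in ['d', 'a', 'c', 'e'] -> ['a', 'd', 'c', 'e']
'd': index 1 in ['a', 'd', 'c', 'e'] -> ['d', 'a', 'c', 'e']
'c': index 2 in ['d', 'a', 'c', 'e'] -> ['c', 'd', 'a', 'e']
'c': index 0 in ['c', 'd', 'a', 'e'] -> ['c', 'd', 'a', 'e']
'e': index 3 in ['c', 'd', 'a', 'e'] -> ['e', 'c', 'd', 'a']
'e': index 0 in ['e', 'c', 'd', 'a'] -> ['e', 'c', 'd', 'a']
'e': index 0 in ['e', 'c', 'd', 'a'] -> ['e', 'c', 'd', 'a']
'a': index 3 in ['e', 'c', 'd', 'a'] -> ['a', 'e', 'c', 'd']
'e': index 1 in ['a', 'e', 'c', 'd'] -> ['e', 'a', 'c', 'd']


Output: [0, 2, 1, 1, 2, 0, 3, 0, 0, 3, 1]


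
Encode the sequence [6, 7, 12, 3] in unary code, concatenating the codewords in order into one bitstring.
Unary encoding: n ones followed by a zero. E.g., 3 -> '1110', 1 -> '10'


Encode each number as n ones followed by a terminating 0:
  6 -> 1111110 (7 bits)
  7 -> 11111110 (8 bits)
  12 -> 1111111111110 (13 bits)
  3 -> 1110 (4 bits)
Total length = 7 + 8 + 13 + 4 = 32 bits.

Unary([6, 7, 12, 3]) = 11111101111111011111111111101110 (32 bits)


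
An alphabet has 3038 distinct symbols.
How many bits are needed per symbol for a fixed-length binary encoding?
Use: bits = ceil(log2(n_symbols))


log2(3038) = 11.5689
Bracket: 2^11 = 2048 < 3038 <= 2^12 = 4096
So ceil(log2(3038)) = 12

bits = ceil(log2(3038)) = ceil(11.5689) = 12 bits


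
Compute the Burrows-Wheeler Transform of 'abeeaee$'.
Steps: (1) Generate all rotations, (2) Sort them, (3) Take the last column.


Rotations (sorted):
  0: $abeeaee -> last char: e
  1: abeeaee$ -> last char: $
  2: aee$abee -> last char: e
  3: beeaee$a -> last char: a
  4: e$abeeae -> last char: e
  5: eaee$abe -> last char: e
  6: ee$abeea -> last char: a
  7: eeaee$ab -> last char: b


BWT = e$eaeeab


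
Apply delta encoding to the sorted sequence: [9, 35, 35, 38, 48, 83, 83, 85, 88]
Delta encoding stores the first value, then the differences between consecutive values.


First value: 9
Deltas:
  35 - 9 = 26
  35 - 35 = 0
  38 - 35 = 3
  48 - 38 = 10
  83 - 48 = 35
  83 - 83 = 0
  85 - 83 = 2
  88 - 85 = 3


Delta encoded: [9, 26, 0, 3, 10, 35, 0, 2, 3]


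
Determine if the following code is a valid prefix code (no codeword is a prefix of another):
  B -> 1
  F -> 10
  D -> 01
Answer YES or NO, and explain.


Checking each pair (does one codeword prefix another?):
  B='1' vs F='10': prefix -- VIOLATION

NO -- this is NOT a valid prefix code. B (1) is a prefix of F (10).


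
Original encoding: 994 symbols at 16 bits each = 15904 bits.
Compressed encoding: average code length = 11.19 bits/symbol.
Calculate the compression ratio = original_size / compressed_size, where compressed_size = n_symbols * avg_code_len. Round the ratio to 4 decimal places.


original_size = n_symbols * orig_bits = 994 * 16 = 15904 bits
compressed_size = n_symbols * avg_code_len = 994 * 11.19 = 11122.86 bits
ratio = original_size / compressed_size = 15904 / 11122.86 = 1.4298

Compression ratio = 1.4298


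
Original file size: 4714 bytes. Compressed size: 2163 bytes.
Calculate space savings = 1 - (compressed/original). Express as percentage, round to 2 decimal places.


ratio = compressed/original = 2163/4714 = 0.458846
savings = 1 - ratio = 1 - 0.458846 = 0.541154
as a percentage: 0.541154 * 100 = 54.12%

Space savings = 1 - 2163/4714 = 54.12%


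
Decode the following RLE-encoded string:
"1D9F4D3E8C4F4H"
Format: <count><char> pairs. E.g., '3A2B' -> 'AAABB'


Expanding each <count><char> pair:
  1D -> 'D'
  9F -> 'FFFFFFFFF'
  4D -> 'DDDD'
  3E -> 'EEE'
  8C -> 'CCCCCCCC'
  4F -> 'FFFF'
  4H -> 'HHHH'

Decoded = DFFFFFFFFFDDDDEEECCCCCCCCFFFFHHHH


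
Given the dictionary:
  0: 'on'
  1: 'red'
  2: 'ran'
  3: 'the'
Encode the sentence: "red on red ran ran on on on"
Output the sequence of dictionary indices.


Look up each word in the dictionary:
  'red' -> 1
  'on' -> 0
  'red' -> 1
  'ran' -> 2
  'ran' -> 2
  'on' -> 0
  'on' -> 0
  'on' -> 0

Encoded: [1, 0, 1, 2, 2, 0, 0, 0]


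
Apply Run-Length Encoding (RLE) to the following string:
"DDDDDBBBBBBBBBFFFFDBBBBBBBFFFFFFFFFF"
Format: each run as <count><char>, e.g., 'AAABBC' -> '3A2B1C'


Scanning runs left to right:
  i=0: run of 'D' x 5 -> '5D'
  i=5: run of 'B' x 9 -> '9B'
  i=14: run of 'F' x 4 -> '4F'
  i=18: run of 'D' x 1 -> '1D'
  i=19: run of 'B' x 7 -> '7B'
  i=26: run of 'F' x 10 -> '10F'

RLE = 5D9B4F1D7B10F


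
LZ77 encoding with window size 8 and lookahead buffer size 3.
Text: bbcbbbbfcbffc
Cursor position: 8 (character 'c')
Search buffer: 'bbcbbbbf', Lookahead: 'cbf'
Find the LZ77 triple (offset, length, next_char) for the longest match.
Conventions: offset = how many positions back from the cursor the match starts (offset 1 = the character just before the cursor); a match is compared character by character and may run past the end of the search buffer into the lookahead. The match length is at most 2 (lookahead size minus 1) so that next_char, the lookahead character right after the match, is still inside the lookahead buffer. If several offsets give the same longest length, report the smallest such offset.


Try each offset into the search buffer:
  offset=1 (pos 7, char 'f'): match length 0
  offset=2 (pos 6, char 'b'): match length 0
  offset=3 (pos 5, char 'b'): match length 0
  offset=4 (pos 4, char 'b'): match length 0
  offset=5 (pos 3, char 'b'): match length 0
  offset=6 (pos 2, char 'c'): match length 2
  offset=7 (pos 1, char 'b'): match length 0
  offset=8 (pos 0, char 'b'): match length 0
Longest match has length 2 at offset 6.
next_char = character at position 8 + 2 = 10 -> 'f'

Best match: offset=6, length=2 (matching 'cb' starting at position 2)
LZ77 triple: (6, 2, 'f')


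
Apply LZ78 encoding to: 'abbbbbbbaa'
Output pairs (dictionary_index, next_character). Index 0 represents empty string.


LZ78 encoding steps:
Dictionary: {0: ''}
Step 1: w='' (idx 0), next='a' -> output (0, 'a'), add 'a' as idx 1
Step 2: w='' (idx 0), next='b' -> output (0, 'b'), add 'b' as idx 2
Step 3: w='b' (idx 2), next='b' -> output (2, 'b'), add 'bb' as idx 3
Step 4: w='bb' (idx 3), next='b' -> output (3, 'b'), add 'bbb' as idx 4
Step 5: w='b' (idx 2), next='a' -> output (2, 'a'), add 'ba' as idx 5
Step 6: w='a' (idx 1), end of input -> output (1, '')


Encoded: [(0, 'a'), (0, 'b'), (2, 'b'), (3, 'b'), (2, 'a'), (1, '')]


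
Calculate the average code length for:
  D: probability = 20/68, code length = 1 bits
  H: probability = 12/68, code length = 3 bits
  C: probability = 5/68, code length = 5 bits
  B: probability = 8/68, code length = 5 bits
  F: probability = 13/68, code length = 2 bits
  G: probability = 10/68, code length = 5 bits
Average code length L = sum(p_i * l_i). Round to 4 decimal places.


Weighted contributions p_i * l_i:
  D: (20/68) * 1 = 20/68
  H: (12/68) * 3 = 36/68
  C: (5/68) * 5 = 25/68
  B: (8/68) * 5 = 40/68
  F: (13/68) * 2 = 26/68
  G: (10/68) * 5 = 50/68
Sum = (20 + 36 + 25 + 40 + 26 + 50)/68 = 197/68

L = 197/68 = 2.8971 bits/symbol


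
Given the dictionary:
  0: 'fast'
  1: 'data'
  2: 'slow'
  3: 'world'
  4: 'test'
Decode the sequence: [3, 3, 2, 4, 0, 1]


Look up each index in the dictionary:
  3 -> 'world'
  3 -> 'world'
  2 -> 'slow'
  4 -> 'test'
  0 -> 'fast'
  1 -> 'data'

Decoded: "world world slow test fast data"


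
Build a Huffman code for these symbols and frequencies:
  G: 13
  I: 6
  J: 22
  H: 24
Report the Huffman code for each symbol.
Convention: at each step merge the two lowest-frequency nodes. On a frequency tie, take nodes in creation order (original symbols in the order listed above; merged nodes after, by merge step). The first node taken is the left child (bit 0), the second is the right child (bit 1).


Huffman tree construction:
Step 1: Merge I(6) + G(13) = 19
Step 2: Merge (I+G)(19) + J(22) = 41
Step 3: Merge H(24) + ((I+G)+J)(41) = 65
Read each symbol's code off the tree from the root (left child = 0, right child = 1).

Codes:
  G: 101 (length 3)
  I: 100 (length 3)
  J: 11 (length 2)
  H: 0 (length 1)
Average code length: 125/65 = 1.9231 bits/symbol


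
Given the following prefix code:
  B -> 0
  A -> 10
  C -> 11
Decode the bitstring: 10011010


Decoding step by step:
Bits 10 -> A
Bits 0 -> B
Bits 11 -> C
Bits 0 -> B
Bits 10 -> A


Decoded message: ABCBA


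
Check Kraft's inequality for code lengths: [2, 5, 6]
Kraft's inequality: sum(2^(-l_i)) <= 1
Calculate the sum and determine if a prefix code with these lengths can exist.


Sum = 2^(-2) + 2^(-5) + 2^(-6)
    = 0.25 + 0.03125 + 0.015625
    = 19/64 = 0.296875
Since 0.296875 <= 1, Kraft's inequality IS satisfied.
A prefix code with these lengths CAN exist.

Kraft sum = 0.296875. Satisfied.


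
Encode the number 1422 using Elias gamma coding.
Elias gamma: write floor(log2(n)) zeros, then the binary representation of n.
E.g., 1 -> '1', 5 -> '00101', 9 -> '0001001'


num_bits = floor(log2(1422)) + 1 = 11
leading_zeros = num_bits - 1 = 10
binary(1422) = 10110001110

Elias gamma(1422) = '0000000000' + '10110001110' = 000000000010110001110 (21 bits)


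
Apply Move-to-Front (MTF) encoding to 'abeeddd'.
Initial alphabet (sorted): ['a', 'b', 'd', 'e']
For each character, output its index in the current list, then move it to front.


MTF encoding:
'a': index 0 in ['a', 'b', 'd', 'e'] -> ['a', 'b', 'd', 'e']
'b': index 1 in ['a', 'b', 'd', 'e'] -> ['b', 'a', 'd', 'e']
'e': index 3 in ['b', 'a', 'd', 'e'] -> ['e', 'b', 'a', 'd']
'e': index 0 in ['e', 'b', 'a', 'd'] -> ['e', 'b', 'a', 'd']
'd': index 3 in ['e', 'b', 'a', 'd'] -> ['d', 'e', 'b', 'a']
'd': index 0 in ['d', 'e', 'b', 'a'] -> ['d', 'e', 'b', 'a']
'd': index 0 in ['d', 'e', 'b', 'a'] -> ['d', 'e', 'b', 'a']


Output: [0, 1, 3, 0, 3, 0, 0]


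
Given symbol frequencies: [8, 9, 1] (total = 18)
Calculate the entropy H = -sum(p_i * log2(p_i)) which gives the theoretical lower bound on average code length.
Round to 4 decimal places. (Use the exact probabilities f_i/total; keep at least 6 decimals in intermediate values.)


Per-symbol terms -p_i * log2(p_i) with p_i = f_i/18:
  p = 8/18 = 0.444444: log2(p) = -1.169925, -p*log2(p) = 0.519967
  p = 9/18 = 0.500000: log2(p) = -1.000000, -p*log2(p) = 0.500000
  p = 1/18 = 0.055556: log2(p) = -4.169925, -p*log2(p) = 0.231663
H = 0.519967 + 0.500000 + 0.231663 = 1.251630

H = 1.2516 bits/symbol


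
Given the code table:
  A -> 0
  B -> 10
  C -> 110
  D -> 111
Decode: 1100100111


Decoding:
110 -> C
0 -> A
10 -> B
0 -> A
111 -> D


Result: CABAD


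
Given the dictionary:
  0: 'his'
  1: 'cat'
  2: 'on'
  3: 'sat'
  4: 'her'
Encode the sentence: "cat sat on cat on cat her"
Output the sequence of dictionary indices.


Look up each word in the dictionary:
  'cat' -> 1
  'sat' -> 3
  'on' -> 2
  'cat' -> 1
  'on' -> 2
  'cat' -> 1
  'her' -> 4

Encoded: [1, 3, 2, 1, 2, 1, 4]


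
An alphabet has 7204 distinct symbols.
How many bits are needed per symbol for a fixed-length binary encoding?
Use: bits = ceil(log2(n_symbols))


log2(7204) = 12.8146
Bracket: 2^12 = 4096 < 7204 <= 2^13 = 8192
So ceil(log2(7204)) = 13

bits = ceil(log2(7204)) = ceil(12.8146) = 13 bits


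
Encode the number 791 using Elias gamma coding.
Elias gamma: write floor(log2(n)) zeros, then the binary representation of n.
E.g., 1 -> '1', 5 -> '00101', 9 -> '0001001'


num_bits = floor(log2(791)) + 1 = 10
leading_zeros = num_bits - 1 = 9
binary(791) = 1100010111

Elias gamma(791) = '000000000' + '1100010111' = 0000000001100010111 (19 bits)


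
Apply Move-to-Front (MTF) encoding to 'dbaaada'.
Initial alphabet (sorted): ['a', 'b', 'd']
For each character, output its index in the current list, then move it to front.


MTF encoding:
'd': index 2 in ['a', 'b', 'd'] -> ['d', 'a', 'b']
'b': index 2 in ['d', 'a', 'b'] -> ['b', 'd', 'a']
'a': index 2 in ['b', 'd', 'a'] -> ['a', 'b', 'd']
'a': index 0 in ['a', 'b', 'd'] -> ['a', 'b', 'd']
'a': index 0 in ['a', 'b', 'd'] -> ['a', 'b', 'd']
'd': index 2 in ['a', 'b', 'd'] -> ['d', 'a', 'b']
'a': index 1 in ['d', 'a', 'b'] -> ['a', 'd', 'b']


Output: [2, 2, 2, 0, 0, 2, 1]


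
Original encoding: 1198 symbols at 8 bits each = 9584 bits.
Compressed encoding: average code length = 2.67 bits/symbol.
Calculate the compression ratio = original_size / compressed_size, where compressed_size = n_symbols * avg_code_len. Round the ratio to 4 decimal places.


original_size = n_symbols * orig_bits = 1198 * 8 = 9584 bits
compressed_size = n_symbols * avg_code_len = 1198 * 2.67 = 3198.66 bits
ratio = original_size / compressed_size = 9584 / 3198.66 = 2.9963

Compression ratio = 2.9963


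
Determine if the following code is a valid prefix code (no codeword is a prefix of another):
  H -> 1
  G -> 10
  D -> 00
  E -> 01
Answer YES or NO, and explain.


Checking each pair (does one codeword prefix another?):
  H='1' vs G='10': prefix -- VIOLATION

NO -- this is NOT a valid prefix code. H (1) is a prefix of G (10).


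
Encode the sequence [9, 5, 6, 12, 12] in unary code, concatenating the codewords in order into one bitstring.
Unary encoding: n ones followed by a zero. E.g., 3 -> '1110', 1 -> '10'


Encode each number as n ones followed by a terminating 0:
  9 -> 1111111110 (10 bits)
  5 -> 111110 (6 bits)
  6 -> 1111110 (7 bits)
  12 -> 1111111111110 (13 bits)
  12 -> 1111111111110 (13 bits)
Total length = 10 + 6 + 7 + 13 + 13 = 49 bits.

Unary([9, 5, 6, 12, 12]) = 1111111110111110111111011111111111101111111111110 (49 bits)


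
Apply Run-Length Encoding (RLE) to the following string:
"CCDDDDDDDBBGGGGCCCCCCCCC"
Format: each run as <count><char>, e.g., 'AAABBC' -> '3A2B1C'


Scanning runs left to right:
  i=0: run of 'C' x 2 -> '2C'
  i=2: run of 'D' x 7 -> '7D'
  i=9: run of 'B' x 2 -> '2B'
  i=11: run of 'G' x 4 -> '4G'
  i=15: run of 'C' x 9 -> '9C'

RLE = 2C7D2B4G9C


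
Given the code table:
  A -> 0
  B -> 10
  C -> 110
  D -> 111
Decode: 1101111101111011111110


Decoding:
110 -> C
111 -> D
110 -> C
111 -> D
10 -> B
111 -> D
111 -> D
10 -> B


Result: CDCDBDDB


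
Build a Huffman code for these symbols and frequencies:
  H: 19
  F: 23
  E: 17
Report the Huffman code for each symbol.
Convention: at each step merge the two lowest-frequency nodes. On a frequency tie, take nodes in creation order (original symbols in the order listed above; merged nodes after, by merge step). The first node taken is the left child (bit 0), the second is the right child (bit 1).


Huffman tree construction:
Step 1: Merge E(17) + H(19) = 36
Step 2: Merge F(23) + (E+H)(36) = 59
Read each symbol's code off the tree from the root (left child = 0, right child = 1).

Codes:
  H: 11 (length 2)
  F: 0 (length 1)
  E: 10 (length 2)
Average code length: 95/59 = 1.6102 bits/symbol


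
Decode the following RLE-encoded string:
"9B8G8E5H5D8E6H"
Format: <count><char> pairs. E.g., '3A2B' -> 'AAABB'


Expanding each <count><char> pair:
  9B -> 'BBBBBBBBB'
  8G -> 'GGGGGGGG'
  8E -> 'EEEEEEEE'
  5H -> 'HHHHH'
  5D -> 'DDDDD'
  8E -> 'EEEEEEEE'
  6H -> 'HHHHHH'

Decoded = BBBBBBBBBGGGGGGGGEEEEEEEEHHHHHDDDDDEEEEEEEEHHHHHH


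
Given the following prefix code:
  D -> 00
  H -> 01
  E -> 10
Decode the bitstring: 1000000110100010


Decoding step by step:
Bits 10 -> E
Bits 00 -> D
Bits 00 -> D
Bits 01 -> H
Bits 10 -> E
Bits 10 -> E
Bits 00 -> D
Bits 10 -> E


Decoded message: EDDHEEDE


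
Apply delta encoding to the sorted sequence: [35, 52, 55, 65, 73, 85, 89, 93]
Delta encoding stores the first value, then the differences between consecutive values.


First value: 35
Deltas:
  52 - 35 = 17
  55 - 52 = 3
  65 - 55 = 10
  73 - 65 = 8
  85 - 73 = 12
  89 - 85 = 4
  93 - 89 = 4


Delta encoded: [35, 17, 3, 10, 8, 12, 4, 4]


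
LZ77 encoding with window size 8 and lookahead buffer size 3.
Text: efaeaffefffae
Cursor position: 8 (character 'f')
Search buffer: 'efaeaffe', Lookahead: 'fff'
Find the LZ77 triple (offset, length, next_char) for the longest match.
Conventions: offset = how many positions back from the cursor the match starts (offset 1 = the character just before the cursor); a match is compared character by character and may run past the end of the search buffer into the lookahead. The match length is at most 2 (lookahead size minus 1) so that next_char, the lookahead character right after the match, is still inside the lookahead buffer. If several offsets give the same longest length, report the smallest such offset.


Try each offset into the search buffer:
  offset=1 (pos 7, char 'e'): match length 0
  offset=2 (pos 6, char 'f'): match length 1
  offset=3 (pos 5, char 'f'): match length 2
  offset=4 (pos 4, char 'a'): match length 0
  offset=5 (pos 3, char 'e'): match length 0
  offset=6 (pos 2, char 'a'): match length 0
  offset=7 (pos 1, char 'f'): match length 1
  offset=8 (pos 0, char 'e'): match length 0
Longest match has length 2 at offset 3.
next_char = character at position 8 + 2 = 10 -> 'f'

Best match: offset=3, length=2 (matching 'ff' starting at position 5)
LZ77 triple: (3, 2, 'f')


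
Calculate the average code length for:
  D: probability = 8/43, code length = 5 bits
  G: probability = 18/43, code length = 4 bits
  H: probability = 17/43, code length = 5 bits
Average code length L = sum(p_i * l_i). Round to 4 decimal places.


Weighted contributions p_i * l_i:
  D: (8/43) * 5 = 40/43
  G: (18/43) * 4 = 72/43
  H: (17/43) * 5 = 85/43
Sum = (40 + 72 + 85)/43 = 197/43

L = 197/43 = 4.5814 bits/symbol


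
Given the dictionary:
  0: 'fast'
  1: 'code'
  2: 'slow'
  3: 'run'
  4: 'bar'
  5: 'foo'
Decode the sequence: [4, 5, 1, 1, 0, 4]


Look up each index in the dictionary:
  4 -> 'bar'
  5 -> 'foo'
  1 -> 'code'
  1 -> 'code'
  0 -> 'fast'
  4 -> 'bar'

Decoded: "bar foo code code fast bar"


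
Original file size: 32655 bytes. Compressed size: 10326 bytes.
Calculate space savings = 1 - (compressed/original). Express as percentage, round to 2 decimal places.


ratio = compressed/original = 10326/32655 = 0.316215
savings = 1 - ratio = 1 - 0.316215 = 0.683785
as a percentage: 0.683785 * 100 = 68.38%

Space savings = 1 - 10326/32655 = 68.38%


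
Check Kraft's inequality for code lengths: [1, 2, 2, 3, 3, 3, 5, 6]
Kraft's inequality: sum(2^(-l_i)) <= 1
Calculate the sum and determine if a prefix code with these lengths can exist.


Sum = 2^(-1) + 2^(-2) + 2^(-2) + 2^(-3) + 2^(-3) + 2^(-3) + 2^(-5) + 2^(-6)
    = 0.5 + 0.25 + 0.25 + 0.125 + 0.125 + 0.125 + 0.03125 + 0.015625
    = 91/64 = 1.421875
Since 1.421875 > 1, Kraft's inequality is NOT satisfied.
A prefix code with these lengths CANNOT exist.

Kraft sum = 1.421875. Not satisfied.


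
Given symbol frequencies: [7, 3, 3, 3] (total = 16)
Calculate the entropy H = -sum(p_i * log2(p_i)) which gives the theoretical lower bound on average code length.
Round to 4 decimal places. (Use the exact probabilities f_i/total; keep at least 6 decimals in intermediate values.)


Per-symbol terms -p_i * log2(p_i) with p_i = f_i/16:
  p = 7/16 = 0.437500: log2(p) = -1.192645, -p*log2(p) = 0.521782
  p = 3/16 = 0.187500: log2(p) = -2.415037, -p*log2(p) = 0.452820
  p = 3/16 = 0.187500: log2(p) = -2.415037, -p*log2(p) = 0.452820
  p = 3/16 = 0.187500: log2(p) = -2.415037, -p*log2(p) = 0.452820
H = 0.521782 + 0.452820 + 0.452820 + 0.452820 = 1.880242

H = 1.8802 bits/symbol


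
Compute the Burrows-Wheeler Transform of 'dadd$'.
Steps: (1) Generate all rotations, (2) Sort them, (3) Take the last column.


Rotations (sorted):
  0: $dadd -> last char: d
  1: add$d -> last char: d
  2: d$dad -> last char: d
  3: dadd$ -> last char: $
  4: dd$da -> last char: a


BWT = ddd$a


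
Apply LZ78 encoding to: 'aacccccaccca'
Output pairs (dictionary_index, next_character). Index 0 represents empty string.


LZ78 encoding steps:
Dictionary: {0: ''}
Step 1: w='' (idx 0), next='a' -> output (0, 'a'), add 'a' as idx 1
Step 2: w='a' (idx 1), next='c' -> output (1, 'c'), add 'ac' as idx 2
Step 3: w='' (idx 0), next='c' -> output (0, 'c'), add 'c' as idx 3
Step 4: w='c' (idx 3), next='c' -> output (3, 'c'), add 'cc' as idx 4
Step 5: w='c' (idx 3), next='a' -> output (3, 'a'), add 'ca' as idx 5
Step 6: w='cc' (idx 4), next='c' -> output (4, 'c'), add 'ccc' as idx 6
Step 7: w='a' (idx 1), end of input -> output (1, '')


Encoded: [(0, 'a'), (1, 'c'), (0, 'c'), (3, 'c'), (3, 'a'), (4, 'c'), (1, '')]


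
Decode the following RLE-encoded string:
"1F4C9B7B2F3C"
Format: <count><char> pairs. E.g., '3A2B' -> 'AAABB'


Expanding each <count><char> pair:
  1F -> 'F'
  4C -> 'CCCC'
  9B -> 'BBBBBBBBB'
  7B -> 'BBBBBBB'
  2F -> 'FF'
  3C -> 'CCC'

Decoded = FCCCCBBBBBBBBBBBBBBBBFFCCC


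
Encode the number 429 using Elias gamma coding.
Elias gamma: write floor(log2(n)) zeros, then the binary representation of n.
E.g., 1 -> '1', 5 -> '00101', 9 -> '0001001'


num_bits = floor(log2(429)) + 1 = 9
leading_zeros = num_bits - 1 = 8
binary(429) = 110101101

Elias gamma(429) = '00000000' + '110101101' = 00000000110101101 (17 bits)


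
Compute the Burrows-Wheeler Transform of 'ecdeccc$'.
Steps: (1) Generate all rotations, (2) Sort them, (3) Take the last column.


Rotations (sorted):
  0: $ecdeccc -> last char: c
  1: c$ecdecc -> last char: c
  2: cc$ecdec -> last char: c
  3: ccc$ecde -> last char: e
  4: cdeccc$e -> last char: e
  5: deccc$ec -> last char: c
  6: eccc$ecd -> last char: d
  7: ecdeccc$ -> last char: $


BWT = ccceecd$


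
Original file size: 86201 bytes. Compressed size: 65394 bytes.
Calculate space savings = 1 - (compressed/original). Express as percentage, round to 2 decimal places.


ratio = compressed/original = 65394/86201 = 0.758622
savings = 1 - ratio = 1 - 0.758622 = 0.241378
as a percentage: 0.241378 * 100 = 24.14%

Space savings = 1 - 65394/86201 = 24.14%
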